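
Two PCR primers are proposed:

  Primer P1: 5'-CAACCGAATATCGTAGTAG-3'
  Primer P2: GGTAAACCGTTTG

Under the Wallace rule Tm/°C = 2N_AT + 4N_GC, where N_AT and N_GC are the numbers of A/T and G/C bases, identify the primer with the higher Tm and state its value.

Primer P1: A+T=11, G+C=8 → Tm = 2(11)+4(8) = 54°C
Primer P2: A+T=7, G+C=6 → Tm = 2(7)+4(6) = 38°C
54°C vs 38°C → primer P1 is higher.

Primer P1, 54°C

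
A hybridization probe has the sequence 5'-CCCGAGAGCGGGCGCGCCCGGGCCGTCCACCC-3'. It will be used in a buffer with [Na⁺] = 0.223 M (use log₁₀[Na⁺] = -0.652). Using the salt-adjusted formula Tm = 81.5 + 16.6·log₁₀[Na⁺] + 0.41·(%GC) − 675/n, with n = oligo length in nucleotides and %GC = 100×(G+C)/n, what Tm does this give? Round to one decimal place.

85.5°C

Length n = 32. Base counts: C=16, A=3, T=1, G=12
G+C = 28, so %GC = 28/32 × 100 = 87.5%
Salt term: 16.6 × (-0.652) = -10.823
GC term: 0.41 × 87.5 = 35.875; length term: −675/32 = −21.094
Tm = 81.5 + (-10.823) + 35.875 − 21.094 = 85.458 → 85.5°C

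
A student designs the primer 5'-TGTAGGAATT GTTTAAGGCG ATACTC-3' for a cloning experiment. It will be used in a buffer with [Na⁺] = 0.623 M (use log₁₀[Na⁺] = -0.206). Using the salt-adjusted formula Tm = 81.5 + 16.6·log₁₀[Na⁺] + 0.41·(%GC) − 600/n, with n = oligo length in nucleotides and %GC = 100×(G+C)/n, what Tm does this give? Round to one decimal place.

70.8°C

Length n = 26. Scanning the sequence gives A=7, G=7, T=9, C=3.
G+C = 10, so %GC = 10/26 × 100 = 38.462%
Salt term: 16.6 × (-0.206) = -3.42
GC term: 0.41 × 38.462 = 15.769; length term: −600/26 = −23.077
Tm = 81.5 + (-3.42) + 15.769 − 23.077 = 70.772 → 70.8°C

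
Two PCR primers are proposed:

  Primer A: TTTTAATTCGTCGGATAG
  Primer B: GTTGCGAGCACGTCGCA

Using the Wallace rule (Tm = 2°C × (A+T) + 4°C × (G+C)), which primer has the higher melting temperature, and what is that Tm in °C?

Primer B, 56°C

Primer A: A+T=12, G+C=6 → Tm = 2(12)+4(6) = 48°C
Primer B: A+T=6, G+C=11 → Tm = 2(6)+4(11) = 56°C
48°C vs 56°C → primer B is higher.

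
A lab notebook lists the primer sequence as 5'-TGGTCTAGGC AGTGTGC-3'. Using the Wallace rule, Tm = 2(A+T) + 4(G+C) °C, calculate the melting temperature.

T=5, G=7, A=2, C=3
So N_AT = 7 and N_GC = 10.
Tm = 2×7 + 4×10 = 54°C

54°C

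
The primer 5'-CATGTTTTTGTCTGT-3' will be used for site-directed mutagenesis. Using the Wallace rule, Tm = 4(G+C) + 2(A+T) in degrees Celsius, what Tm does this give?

40°C

Counting bases: C=2, T=9, G=3, A=1
So N_AT = 10 and N_GC = 5.
Tm = 2(10) + 4(5) = 20 + 20 = 40°C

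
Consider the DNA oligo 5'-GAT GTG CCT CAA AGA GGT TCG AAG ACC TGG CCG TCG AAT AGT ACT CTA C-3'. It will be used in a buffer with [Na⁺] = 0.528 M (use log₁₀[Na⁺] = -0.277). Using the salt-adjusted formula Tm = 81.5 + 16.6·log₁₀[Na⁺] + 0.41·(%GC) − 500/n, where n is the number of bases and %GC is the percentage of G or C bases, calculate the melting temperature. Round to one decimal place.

Length n = 49. Scanning the sequence gives G=13, A=13, T=11, C=12.
G+C = 25, so %GC = 25/49 × 100 = 51.02%
Salt term: 16.6 × (-0.277) = -4.598
GC term: 0.41 × 51.02 = 20.918; length term: −500/49 = −10.204
Tm = 81.5 + (-4.598) + 20.918 − 10.204 = 87.616 → 87.6°C

87.6°C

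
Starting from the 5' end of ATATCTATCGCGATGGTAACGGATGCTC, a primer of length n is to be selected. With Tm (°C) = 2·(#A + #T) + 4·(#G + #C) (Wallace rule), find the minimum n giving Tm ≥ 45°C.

n = 16

First 15 bases: ATATCTATCGCGATG → Tm = 42°C (< 45°C)
First 16 bases: ATATCTATCGCGATGG → Tm = 46°C (≥ 45°C)
Each additional base adds 2°C (A/T) or 4°C (G/C), so Tm is non-decreasing in n; n = 16 is the first length to reach 45°C.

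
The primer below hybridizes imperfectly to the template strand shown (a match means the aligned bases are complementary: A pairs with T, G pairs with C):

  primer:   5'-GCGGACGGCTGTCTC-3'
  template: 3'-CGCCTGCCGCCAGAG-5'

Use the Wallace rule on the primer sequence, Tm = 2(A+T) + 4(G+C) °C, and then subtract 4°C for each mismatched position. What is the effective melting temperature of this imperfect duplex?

Primer base counts: A=1, T=3, G=6, C=5 → A+T=4, G+C=11
Perfect-match Tm = 2(4) + 4(11) = 8 + 44 = 52°C
Mismatches (positions where the bases are not complementary): 1 (at position 10)
Effective Tm = 52 − 1×4 = 52 − 4 = 48°C

48°C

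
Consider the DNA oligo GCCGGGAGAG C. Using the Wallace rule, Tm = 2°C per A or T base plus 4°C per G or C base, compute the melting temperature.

Scanning the sequence gives A=2, T=0, G=6, C=3.
A+T = 2, G+C = 9
Tm = 2×2 + 4×9 = 40°C

40°C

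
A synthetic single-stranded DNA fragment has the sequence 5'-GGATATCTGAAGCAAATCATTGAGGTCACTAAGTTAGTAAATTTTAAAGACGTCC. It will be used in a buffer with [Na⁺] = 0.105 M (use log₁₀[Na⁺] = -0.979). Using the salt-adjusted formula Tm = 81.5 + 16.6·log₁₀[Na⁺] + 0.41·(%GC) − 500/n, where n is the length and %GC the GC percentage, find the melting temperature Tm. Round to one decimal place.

Length n = 55. Counting bases: C=8, A=20, T=16, G=11
G+C = 19, so %GC = 19/55 × 100 = 34.545%
Salt term: 16.6 × (-0.979) = -16.251
GC term: 0.41 × 34.545 = 14.163; length term: −500/55 = −9.091
Tm = 81.5 + (-16.251) + 14.163 − 9.091 = 70.321 → 70.3°C

70.3°C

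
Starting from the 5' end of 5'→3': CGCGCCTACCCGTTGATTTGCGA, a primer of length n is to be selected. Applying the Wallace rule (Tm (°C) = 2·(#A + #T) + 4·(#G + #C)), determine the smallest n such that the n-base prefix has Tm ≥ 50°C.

n = 15

First 14 bases: CGCGCCTACCCGTT → Tm = 48°C (< 50°C)
First 15 bases: CGCGCCTACCCGTTG → Tm = 52°C (≥ 50°C)
Each additional base adds 2°C (A/T) or 4°C (G/C), so Tm is non-decreasing in n; n = 15 is the first length to reach 50°C.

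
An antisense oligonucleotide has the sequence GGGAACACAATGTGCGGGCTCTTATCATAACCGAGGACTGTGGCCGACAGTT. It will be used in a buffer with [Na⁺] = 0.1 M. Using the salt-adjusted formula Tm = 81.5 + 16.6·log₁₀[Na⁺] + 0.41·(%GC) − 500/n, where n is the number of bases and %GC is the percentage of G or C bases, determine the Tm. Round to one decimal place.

77.4°C

Length n = 52. G=16, T=11, C=12, A=13
G+C = 28, so %GC = 28/52 × 100 = 53.846%
Salt term: 16.6 × (-1) = -16.6
GC term: 0.41 × 53.846 = 22.077; length term: −500/52 = −9.615
Tm = 81.5 + (-16.6) + 22.077 − 9.615 = 77.362 → 77.4°C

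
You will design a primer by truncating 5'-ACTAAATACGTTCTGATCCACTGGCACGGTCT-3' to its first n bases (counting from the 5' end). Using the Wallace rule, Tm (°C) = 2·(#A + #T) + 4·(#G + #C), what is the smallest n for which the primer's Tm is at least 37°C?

n = 15

First 14 bases: ACTAAATACGTTCT → Tm = 36°C (< 37°C)
First 15 bases: ACTAAATACGTTCTG → Tm = 40°C (≥ 37°C)
Since every base adds ≥2°C, Tm only increases with n, so the threshold is first crossed at n = 15.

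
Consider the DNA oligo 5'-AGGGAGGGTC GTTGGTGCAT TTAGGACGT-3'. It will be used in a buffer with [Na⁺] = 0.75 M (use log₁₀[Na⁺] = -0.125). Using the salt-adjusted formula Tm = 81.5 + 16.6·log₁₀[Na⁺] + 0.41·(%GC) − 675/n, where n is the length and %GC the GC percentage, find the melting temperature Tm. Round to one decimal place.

Length n = 29. Scanning the sequence gives T=8, G=13, A=5, C=3.
G+C = 16, so %GC = 16/29 × 100 = 55.172%
Salt term: 16.6 × (-0.125) = -2.075
GC term: 0.41 × 55.172 = 22.621; length term: −675/29 = −23.276
Tm = 81.5 + (-2.075) + 22.621 − 23.276 = 78.77 → 78.8°C

78.8°C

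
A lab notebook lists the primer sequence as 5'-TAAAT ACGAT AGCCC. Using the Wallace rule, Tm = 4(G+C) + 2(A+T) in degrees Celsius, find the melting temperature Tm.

42°C

Scanning the sequence gives T=3, A=6, C=4, G=2.
A+T = 9, G+C = 6
Tm = 4·6 + 2·9 = 24 + 18 = 42°C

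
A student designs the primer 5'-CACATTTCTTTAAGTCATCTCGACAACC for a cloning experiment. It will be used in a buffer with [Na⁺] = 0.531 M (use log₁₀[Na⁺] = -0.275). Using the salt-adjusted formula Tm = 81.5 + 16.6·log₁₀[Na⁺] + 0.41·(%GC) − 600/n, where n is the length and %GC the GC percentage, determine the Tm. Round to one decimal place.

71.6°C

Length n = 28. Base counts: A=8, G=2, C=9, T=9
G+C = 11, so %GC = 11/28 × 100 = 39.286%
Salt term: 16.6 × (-0.275) = -4.565
GC term: 0.41 × 39.286 = 16.107; length term: −600/28 = −21.429
Tm = 81.5 + (-4.565) + 16.107 − 21.429 = 71.613 → 71.6°C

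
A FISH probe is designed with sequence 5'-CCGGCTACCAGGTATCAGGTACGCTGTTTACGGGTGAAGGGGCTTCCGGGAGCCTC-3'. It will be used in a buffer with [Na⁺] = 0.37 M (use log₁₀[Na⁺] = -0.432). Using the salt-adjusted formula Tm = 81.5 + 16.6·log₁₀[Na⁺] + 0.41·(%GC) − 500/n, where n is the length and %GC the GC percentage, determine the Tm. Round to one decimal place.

Length n = 56. Base counts: G=20, A=9, C=15, T=12
G+C = 35, so %GC = 35/56 × 100 = 62.5%
Salt term: 16.6 × (-0.432) = -7.171
GC term: 0.41 × 62.5 = 25.625; length term: −500/56 = −8.929
Tm = 81.5 + (-7.171) + 25.625 − 8.929 = 91.025 → 91.0°C

91.0°C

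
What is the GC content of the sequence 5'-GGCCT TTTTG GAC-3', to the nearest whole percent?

54%

Scanning the sequence gives G=4, A=1, T=5, C=3.
G+C = 4 + 3 = 7 out of 13 bases
%GC = 7/13 × 100 = 53.85% ≈ 54%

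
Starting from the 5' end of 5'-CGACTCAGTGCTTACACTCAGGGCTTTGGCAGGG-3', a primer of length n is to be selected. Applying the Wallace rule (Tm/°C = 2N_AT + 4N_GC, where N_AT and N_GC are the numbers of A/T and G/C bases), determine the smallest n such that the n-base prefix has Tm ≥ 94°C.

n = 30

First 29 bases: CGACTCAGTGCTTACACTCAGGGCTTTGG → Tm = 90°C (< 94°C)
First 30 bases: CGACTCAGTGCTTACACTCAGGGCTTTGGC → Tm = 94°C (≥ 94°C)
Since every base adds ≥2°C, Tm only increases with n, so the threshold is first crossed at n = 30.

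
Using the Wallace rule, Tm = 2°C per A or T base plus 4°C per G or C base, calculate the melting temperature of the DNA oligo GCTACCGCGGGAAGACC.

Scanning the sequence gives C=6, G=6, T=1, A=4.
AT pairs contribute 5, GC pairs contribute 12.
Tm = 2×5 + 4×12 = 58°C

58°C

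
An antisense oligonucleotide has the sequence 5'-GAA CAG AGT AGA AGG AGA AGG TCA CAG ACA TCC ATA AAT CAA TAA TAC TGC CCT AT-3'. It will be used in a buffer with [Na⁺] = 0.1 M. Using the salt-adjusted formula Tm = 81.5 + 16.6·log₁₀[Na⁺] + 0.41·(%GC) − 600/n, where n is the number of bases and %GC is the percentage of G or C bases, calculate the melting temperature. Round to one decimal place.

Length n = 56. Base counts: A=24, T=10, G=11, C=11
G+C = 22, so %GC = 22/56 × 100 = 39.286%
Salt term: 16.6 × (-1) = -16.6
GC term: 0.41 × 39.286 = 16.107; length term: −600/56 = −10.714
Tm = 81.5 + (-16.6) + 16.107 − 10.714 = 70.293 → 70.3°C

70.3°C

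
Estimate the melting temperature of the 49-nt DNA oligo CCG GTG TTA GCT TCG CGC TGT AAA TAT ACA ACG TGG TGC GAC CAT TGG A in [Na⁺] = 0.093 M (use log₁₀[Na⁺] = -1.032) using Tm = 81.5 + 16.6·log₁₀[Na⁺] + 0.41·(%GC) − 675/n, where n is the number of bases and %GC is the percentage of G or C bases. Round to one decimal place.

71.5°C

Length n = 49. C=11, G=14, T=13, A=11
G+C = 25, so %GC = 25/49 × 100 = 51.02%
Salt term: 16.6 × (-1.032) = -17.131
GC term: 0.41 × 51.02 = 20.918; length term: −675/49 = −13.776
Tm = 81.5 + (-17.131) + 20.918 − 13.776 = 71.511 → 71.5°C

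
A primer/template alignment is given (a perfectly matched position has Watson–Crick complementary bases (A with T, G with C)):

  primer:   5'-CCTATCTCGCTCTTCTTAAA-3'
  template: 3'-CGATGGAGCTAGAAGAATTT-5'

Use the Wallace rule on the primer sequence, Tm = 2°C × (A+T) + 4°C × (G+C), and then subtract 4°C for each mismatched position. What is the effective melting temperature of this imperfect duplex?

44°C

Primer base counts: A=4, T=8, G=1, C=7 → A+T=12, G+C=8
Perfect-match Tm = 2(12) + 4(8) = 24 + 32 = 56°C
Mismatches (positions where the bases are not complementary): 3 (at positions 1, 5, 10)
Effective Tm = 56 − 3×4 = 56 − 12 = 44°C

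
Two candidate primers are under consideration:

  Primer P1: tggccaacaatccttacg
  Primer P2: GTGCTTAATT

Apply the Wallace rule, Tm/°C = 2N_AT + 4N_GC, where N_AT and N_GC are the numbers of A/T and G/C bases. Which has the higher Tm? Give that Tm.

Primer P1, 54°C

Primer P1: A+T=9, G+C=9 → Tm = 2(9)+4(9) = 54°C
Primer P2: A+T=7, G+C=3 → Tm = 2(7)+4(3) = 26°C
54°C vs 26°C → primer P1 is higher.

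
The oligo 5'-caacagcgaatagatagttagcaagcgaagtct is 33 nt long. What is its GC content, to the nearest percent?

42%

A=13, G=8, T=6, C=6
G+C = 8 + 6 = 14 out of 33 bases
%GC = 14/33 × 100 = 42.42% ≈ 42%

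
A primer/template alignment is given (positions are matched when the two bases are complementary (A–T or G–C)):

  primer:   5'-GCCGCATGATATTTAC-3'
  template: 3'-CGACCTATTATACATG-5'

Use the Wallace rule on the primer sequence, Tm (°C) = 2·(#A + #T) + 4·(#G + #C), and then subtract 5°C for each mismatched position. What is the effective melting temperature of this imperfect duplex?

Primer base counts: A=4, T=5, G=3, C=4 → A+T=9, G+C=7
Perfect-match Tm = 2(9) + 4(7) = 18 + 28 = 46°C
Mismatches (positions where the bases are not complementary): 4 (at positions 3, 5, 8, 13)
Effective Tm = 46 − 4×5 = 46 − 20 = 26°C

26°C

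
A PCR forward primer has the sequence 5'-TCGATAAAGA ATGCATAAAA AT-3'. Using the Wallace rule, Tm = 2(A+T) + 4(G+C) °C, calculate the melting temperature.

A=12, C=2, G=3, T=5
So N_AT = 17 and N_GC = 5.
Tm = 2×17 + 4×5 = 54°C

54°C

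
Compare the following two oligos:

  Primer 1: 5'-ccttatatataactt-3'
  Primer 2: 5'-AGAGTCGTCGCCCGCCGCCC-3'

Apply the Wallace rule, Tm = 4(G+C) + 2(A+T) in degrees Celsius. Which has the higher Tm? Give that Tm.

Primer 1: A+T=12, G+C=3 → Tm = 2(12)+4(3) = 36°C
Primer 2: A+T=4, G+C=16 → Tm = 2(4)+4(16) = 72°C
36°C vs 72°C → primer 2 is higher.

Primer 2, 72°C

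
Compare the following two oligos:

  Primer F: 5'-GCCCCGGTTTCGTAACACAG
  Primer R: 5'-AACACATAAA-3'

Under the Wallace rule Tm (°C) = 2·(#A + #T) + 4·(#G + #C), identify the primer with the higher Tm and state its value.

Primer F: A+T=8, G+C=12 → Tm = 2(8)+4(12) = 64°C
Primer R: A+T=8, G+C=2 → Tm = 2(8)+4(2) = 24°C
64°C vs 24°C → primer F is higher.

Primer F, 64°C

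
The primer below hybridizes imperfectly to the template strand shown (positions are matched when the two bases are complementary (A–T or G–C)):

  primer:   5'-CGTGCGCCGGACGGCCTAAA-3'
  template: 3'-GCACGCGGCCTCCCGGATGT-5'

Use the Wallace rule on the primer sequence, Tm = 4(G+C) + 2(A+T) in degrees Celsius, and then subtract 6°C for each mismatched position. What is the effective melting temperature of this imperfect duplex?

Primer base counts: A=4, T=2, G=7, C=7 → A+T=6, G+C=14
Perfect-match Tm = 2(6) + 4(14) = 12 + 56 = 68°C
Mismatches (positions where the bases are not complementary): 2 (at positions 12, 19)
Effective Tm = 68 − 2×6 = 68 − 12 = 56°C

56°C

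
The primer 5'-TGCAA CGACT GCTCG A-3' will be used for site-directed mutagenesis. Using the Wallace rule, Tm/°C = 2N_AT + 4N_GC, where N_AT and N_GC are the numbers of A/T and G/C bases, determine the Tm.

50°C

C=5, G=4, A=4, T=3
A+T = 7, G+C = 9
Tm = 4·9 + 2·7 = 36 + 14 = 50°C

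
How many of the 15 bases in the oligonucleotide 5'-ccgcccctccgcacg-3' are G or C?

A=1, C=10, T=1, G=3
Total G or C: 3 + 10 = 13

13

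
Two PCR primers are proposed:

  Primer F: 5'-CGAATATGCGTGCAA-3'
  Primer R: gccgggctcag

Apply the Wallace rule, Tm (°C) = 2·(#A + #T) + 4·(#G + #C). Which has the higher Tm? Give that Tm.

Primer F, 44°C

Primer F: A+T=8, G+C=7 → Tm = 2(8)+4(7) = 44°C
Primer R: A+T=2, G+C=9 → Tm = 2(2)+4(9) = 40°C
44°C vs 40°C → primer F is higher.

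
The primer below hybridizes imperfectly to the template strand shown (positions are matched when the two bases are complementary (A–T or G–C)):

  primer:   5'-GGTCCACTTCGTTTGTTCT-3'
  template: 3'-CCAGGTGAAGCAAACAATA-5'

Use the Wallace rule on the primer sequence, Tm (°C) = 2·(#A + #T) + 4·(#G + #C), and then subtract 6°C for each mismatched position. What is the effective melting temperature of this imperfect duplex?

Primer base counts: A=1, T=9, G=4, C=5 → A+T=10, G+C=9
Perfect-match Tm = 2(10) + 4(9) = 20 + 36 = 56°C
Mismatches (positions where the bases are not complementary): 1 (at position 18)
Effective Tm = 56 − 1×6 = 56 − 6 = 50°C

50°C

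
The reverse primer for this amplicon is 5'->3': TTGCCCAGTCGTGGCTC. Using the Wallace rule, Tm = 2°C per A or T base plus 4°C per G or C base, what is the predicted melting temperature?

T=5, A=1, G=5, C=6
AT pairs contribute 6, GC pairs contribute 11.
Tm = 2(6) + 4(11) = 12 + 44 = 56°C

56°C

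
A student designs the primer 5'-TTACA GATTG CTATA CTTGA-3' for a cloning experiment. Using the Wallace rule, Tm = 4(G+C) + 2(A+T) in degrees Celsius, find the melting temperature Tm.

G=3, A=6, C=3, T=8
So N_AT = 14 and N_GC = 6.
Tm = 4·6 + 2·14 = 24 + 28 = 52°C

52°C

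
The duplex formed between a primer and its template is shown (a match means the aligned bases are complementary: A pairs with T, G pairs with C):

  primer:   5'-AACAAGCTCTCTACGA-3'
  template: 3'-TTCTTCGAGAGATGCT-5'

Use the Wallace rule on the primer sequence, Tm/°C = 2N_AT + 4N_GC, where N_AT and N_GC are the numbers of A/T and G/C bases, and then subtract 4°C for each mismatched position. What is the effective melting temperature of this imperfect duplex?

42°C

Primer base counts: A=6, T=3, G=2, C=5 → A+T=9, G+C=7
Perfect-match Tm = 2(9) + 4(7) = 18 + 28 = 46°C
Mismatches (positions where the bases are not complementary): 1 (at position 3)
Effective Tm = 46 − 1×4 = 46 − 4 = 42°C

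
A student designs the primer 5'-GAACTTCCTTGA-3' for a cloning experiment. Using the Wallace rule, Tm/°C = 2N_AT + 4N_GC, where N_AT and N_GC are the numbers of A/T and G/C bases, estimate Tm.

34°C

Counting bases: T=4, C=3, G=2, A=3
So N_AT = 7 and N_GC = 5.
Tm = 2×7 + 4×5 = 34°C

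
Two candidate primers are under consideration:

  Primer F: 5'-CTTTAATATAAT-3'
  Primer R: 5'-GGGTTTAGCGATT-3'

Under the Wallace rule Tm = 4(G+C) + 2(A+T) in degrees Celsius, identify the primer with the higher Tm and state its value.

Primer F: A+T=11, G+C=1 → Tm = 2(11)+4(1) = 26°C
Primer R: A+T=7, G+C=6 → Tm = 2(7)+4(6) = 38°C
26°C vs 38°C → primer R is higher.

Primer R, 38°C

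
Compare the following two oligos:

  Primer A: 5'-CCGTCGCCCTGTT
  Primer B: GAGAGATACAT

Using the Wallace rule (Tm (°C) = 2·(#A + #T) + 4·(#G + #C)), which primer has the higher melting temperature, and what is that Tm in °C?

Primer A: A+T=4, G+C=9 → Tm = 2(4)+4(9) = 44°C
Primer B: A+T=7, G+C=4 → Tm = 2(7)+4(4) = 30°C
44°C vs 30°C → primer A is higher.

Primer A, 44°C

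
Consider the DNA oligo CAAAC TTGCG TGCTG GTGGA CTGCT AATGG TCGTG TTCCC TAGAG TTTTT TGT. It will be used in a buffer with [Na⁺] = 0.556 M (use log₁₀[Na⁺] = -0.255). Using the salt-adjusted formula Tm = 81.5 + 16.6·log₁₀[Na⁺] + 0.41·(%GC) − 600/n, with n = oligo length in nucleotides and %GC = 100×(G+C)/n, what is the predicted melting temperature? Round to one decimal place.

Length n = 53. Base counts: T=20, C=10, A=8, G=15
G+C = 25, so %GC = 25/53 × 100 = 47.17%
Salt term: 16.6 × (-0.255) = -4.233
GC term: 0.41 × 47.17 = 19.34; length term: −600/53 = −11.321
Tm = 81.5 + (-4.233) + 19.34 − 11.321 = 85.286 → 85.3°C

85.3°C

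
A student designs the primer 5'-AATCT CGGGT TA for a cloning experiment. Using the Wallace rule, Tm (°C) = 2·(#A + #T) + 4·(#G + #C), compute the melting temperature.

Base counts: A=3, T=4, C=2, G=3
AT pairs contribute 7, GC pairs contribute 5.
Tm = 2×7 + 4×5 = 34°C

34°C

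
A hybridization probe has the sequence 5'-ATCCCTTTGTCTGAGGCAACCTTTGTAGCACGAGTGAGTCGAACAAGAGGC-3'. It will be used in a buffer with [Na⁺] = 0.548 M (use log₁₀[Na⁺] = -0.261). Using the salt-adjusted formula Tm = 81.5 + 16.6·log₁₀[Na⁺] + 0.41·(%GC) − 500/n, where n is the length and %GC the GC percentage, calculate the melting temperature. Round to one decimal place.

88.3°C

Length n = 51. Base counts: C=12, G=14, T=12, A=13
G+C = 26, so %GC = 26/51 × 100 = 50.98%
Salt term: 16.6 × (-0.261) = -4.333
GC term: 0.41 × 50.98 = 20.902; length term: −500/51 = −9.804
Tm = 81.5 + (-4.333) + 20.902 − 9.804 = 88.265 → 88.3°C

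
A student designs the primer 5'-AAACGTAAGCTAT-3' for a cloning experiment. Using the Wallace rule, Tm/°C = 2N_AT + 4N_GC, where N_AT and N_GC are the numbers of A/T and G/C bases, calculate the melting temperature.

34°C

Scanning the sequence gives C=2, G=2, A=6, T=3.
AT pairs contribute 9, GC pairs contribute 4.
Tm = 2×9 + 4×4 = 34°C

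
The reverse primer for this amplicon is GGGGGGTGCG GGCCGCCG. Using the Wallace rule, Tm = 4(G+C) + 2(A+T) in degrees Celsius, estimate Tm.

Scanning the sequence gives A=0, G=12, T=1, C=5.
AT pairs contribute 1, GC pairs contribute 17.
Tm = 4·17 + 2·1 = 68 + 2 = 70°C

70°C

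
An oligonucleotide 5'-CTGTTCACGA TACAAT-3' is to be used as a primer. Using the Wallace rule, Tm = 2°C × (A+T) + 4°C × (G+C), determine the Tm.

44°C

Counting bases: C=4, A=5, G=2, T=5
AT pairs contribute 10, GC pairs contribute 6.
Tm = 4·6 + 2·10 = 24 + 20 = 44°C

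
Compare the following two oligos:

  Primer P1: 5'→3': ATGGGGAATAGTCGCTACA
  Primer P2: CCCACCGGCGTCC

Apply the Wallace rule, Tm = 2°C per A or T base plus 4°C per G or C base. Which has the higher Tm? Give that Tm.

Primer P1, 56°C

Primer P1: A+T=10, G+C=9 → Tm = 2(10)+4(9) = 56°C
Primer P2: A+T=2, G+C=11 → Tm = 2(2)+4(11) = 48°C
56°C vs 48°C → primer P1 is higher.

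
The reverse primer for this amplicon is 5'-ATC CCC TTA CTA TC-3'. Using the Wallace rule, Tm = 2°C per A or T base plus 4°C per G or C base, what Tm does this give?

40°C

Counting bases: G=0, A=3, C=6, T=5
So N_AT = 8 and N_GC = 6.
Tm = 4·6 + 2·8 = 24 + 16 = 40°C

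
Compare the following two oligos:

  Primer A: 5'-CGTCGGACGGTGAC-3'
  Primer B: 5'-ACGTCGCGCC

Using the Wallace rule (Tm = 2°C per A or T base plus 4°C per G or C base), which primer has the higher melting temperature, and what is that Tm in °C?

Primer A, 48°C

Primer A: A+T=4, G+C=10 → Tm = 2(4)+4(10) = 48°C
Primer B: A+T=2, G+C=8 → Tm = 2(2)+4(8) = 36°C
48°C vs 36°C → primer A is higher.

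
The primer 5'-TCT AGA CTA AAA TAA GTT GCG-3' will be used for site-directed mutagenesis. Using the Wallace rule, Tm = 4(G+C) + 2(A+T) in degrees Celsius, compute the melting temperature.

G=4, T=6, A=8, C=3
A+T = 14, G+C = 7
Tm = 2×14 + 4×7 = 56°C

56°C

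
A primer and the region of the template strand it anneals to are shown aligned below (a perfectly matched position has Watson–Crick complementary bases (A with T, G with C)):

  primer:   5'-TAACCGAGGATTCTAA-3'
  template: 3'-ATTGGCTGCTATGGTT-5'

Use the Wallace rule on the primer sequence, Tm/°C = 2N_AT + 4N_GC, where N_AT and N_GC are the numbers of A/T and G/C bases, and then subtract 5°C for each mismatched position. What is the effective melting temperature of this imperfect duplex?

29°C

Primer base counts: A=6, T=4, G=3, C=3 → A+T=10, G+C=6
Perfect-match Tm = 2(10) + 4(6) = 20 + 24 = 44°C
Mismatches (positions where the bases are not complementary): 3 (at positions 8, 12, 14)
Effective Tm = 44 − 3×5 = 44 − 15 = 29°C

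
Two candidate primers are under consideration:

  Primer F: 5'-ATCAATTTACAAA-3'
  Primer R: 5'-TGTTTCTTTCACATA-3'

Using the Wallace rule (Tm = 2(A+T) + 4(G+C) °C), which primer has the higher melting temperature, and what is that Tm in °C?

Primer R, 38°C

Primer F: A+T=11, G+C=2 → Tm = 2(11)+4(2) = 30°C
Primer R: A+T=11, G+C=4 → Tm = 2(11)+4(4) = 38°C
30°C vs 38°C → primer R is higher.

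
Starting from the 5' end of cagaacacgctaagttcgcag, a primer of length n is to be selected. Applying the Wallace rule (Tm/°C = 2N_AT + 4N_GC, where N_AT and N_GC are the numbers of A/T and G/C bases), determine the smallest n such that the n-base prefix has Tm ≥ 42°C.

First 13 bases: CAGAACACGCTAA → Tm = 38°C (< 42°C)
First 14 bases: CAGAACACGCTAAG → Tm = 42°C (≥ 42°C)
Since every base adds ≥2°C, Tm only increases with n, so the threshold is first crossed at n = 14.

n = 14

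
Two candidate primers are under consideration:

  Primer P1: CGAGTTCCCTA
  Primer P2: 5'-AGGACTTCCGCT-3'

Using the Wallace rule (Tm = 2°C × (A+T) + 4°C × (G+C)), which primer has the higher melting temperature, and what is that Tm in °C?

Primer P1: A+T=5, G+C=6 → Tm = 2(5)+4(6) = 34°C
Primer P2: A+T=5, G+C=7 → Tm = 2(5)+4(7) = 38°C
34°C vs 38°C → primer P2 is higher.

Primer P2, 38°C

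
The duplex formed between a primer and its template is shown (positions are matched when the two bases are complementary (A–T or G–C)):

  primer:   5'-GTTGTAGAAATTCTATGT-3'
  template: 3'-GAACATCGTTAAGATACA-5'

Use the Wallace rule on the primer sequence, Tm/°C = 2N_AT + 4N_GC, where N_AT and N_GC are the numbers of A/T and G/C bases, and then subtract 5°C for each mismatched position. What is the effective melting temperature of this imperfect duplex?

Primer base counts: A=5, T=8, G=4, C=1 → A+T=13, G+C=5
Perfect-match Tm = 2(13) + 4(5) = 26 + 20 = 46°C
Mismatches (positions where the bases are not complementary): 2 (at positions 1, 8)
Effective Tm = 46 − 2×5 = 46 − 10 = 36°C

36°C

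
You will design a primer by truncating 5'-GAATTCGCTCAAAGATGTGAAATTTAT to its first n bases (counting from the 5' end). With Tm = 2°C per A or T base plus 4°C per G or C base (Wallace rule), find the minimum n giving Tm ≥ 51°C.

n = 19

First 18 bases: GAATTCGCTCAAAGATGT → Tm = 50°C (< 51°C)
First 19 bases: GAATTCGCTCAAAGATGTG → Tm = 54°C (≥ 51°C)
Each additional base adds 2°C (A/T) or 4°C (G/C), so Tm is non-decreasing in n; n = 19 is the first length to reach 51°C.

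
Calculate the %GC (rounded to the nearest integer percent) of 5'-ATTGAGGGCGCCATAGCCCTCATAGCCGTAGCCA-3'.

Scanning the sequence gives T=6, C=11, A=8, G=9.
G+C = 9 + 11 = 20 out of 34 bases
%GC = 20/34 × 100 = 58.82% ≈ 59%

59%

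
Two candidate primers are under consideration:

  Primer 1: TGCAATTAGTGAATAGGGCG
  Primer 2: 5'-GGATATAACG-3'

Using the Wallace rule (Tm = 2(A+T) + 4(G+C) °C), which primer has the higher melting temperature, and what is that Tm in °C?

Primer 1, 58°C

Primer 1: A+T=11, G+C=9 → Tm = 2(11)+4(9) = 58°C
Primer 2: A+T=6, G+C=4 → Tm = 2(6)+4(4) = 28°C
58°C vs 28°C → primer 1 is higher.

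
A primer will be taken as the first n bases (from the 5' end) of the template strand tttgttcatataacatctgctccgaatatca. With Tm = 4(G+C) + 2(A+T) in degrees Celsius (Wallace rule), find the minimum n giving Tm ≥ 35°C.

n = 15

First 14 bases: TTTGTTCATATAAC → Tm = 34°C (< 35°C)
First 15 bases: TTTGTTCATATAACA → Tm = 36°C (≥ 35°C)
Since every base adds ≥2°C, Tm only increases with n, so the threshold is first crossed at n = 15.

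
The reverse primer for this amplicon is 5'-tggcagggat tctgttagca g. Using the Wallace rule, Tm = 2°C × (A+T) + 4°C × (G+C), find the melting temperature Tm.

Scanning the sequence gives G=8, C=3, T=6, A=4.
AT pairs contribute 10, GC pairs contribute 11.
Tm = 2(10) + 4(11) = 20 + 44 = 64°C

64°C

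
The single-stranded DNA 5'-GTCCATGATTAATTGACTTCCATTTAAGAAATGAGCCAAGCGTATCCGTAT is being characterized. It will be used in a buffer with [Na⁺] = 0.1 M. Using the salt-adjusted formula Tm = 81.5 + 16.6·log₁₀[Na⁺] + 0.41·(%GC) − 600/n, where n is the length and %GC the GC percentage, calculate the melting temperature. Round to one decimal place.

68.4°C

Length n = 51. A=16, T=16, C=10, G=9
G+C = 19, so %GC = 19/51 × 100 = 37.255%
Salt term: 16.6 × (-1) = -16.6
GC term: 0.41 × 37.255 = 15.275; length term: −600/51 = −11.765
Tm = 81.5 + (-16.6) + 15.275 − 11.765 = 68.41 → 68.4°C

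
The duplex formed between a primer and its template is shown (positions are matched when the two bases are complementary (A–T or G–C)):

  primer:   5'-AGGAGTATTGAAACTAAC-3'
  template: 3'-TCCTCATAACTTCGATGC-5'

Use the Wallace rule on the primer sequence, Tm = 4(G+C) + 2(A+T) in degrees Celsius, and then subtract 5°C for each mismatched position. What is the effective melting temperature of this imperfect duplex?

33°C

Primer base counts: A=8, T=4, G=4, C=2 → A+T=12, G+C=6
Perfect-match Tm = 2(12) + 4(6) = 24 + 24 = 48°C
Mismatches (positions where the bases are not complementary): 3 (at positions 13, 17, 18)
Effective Tm = 48 − 3×5 = 48 − 15 = 33°C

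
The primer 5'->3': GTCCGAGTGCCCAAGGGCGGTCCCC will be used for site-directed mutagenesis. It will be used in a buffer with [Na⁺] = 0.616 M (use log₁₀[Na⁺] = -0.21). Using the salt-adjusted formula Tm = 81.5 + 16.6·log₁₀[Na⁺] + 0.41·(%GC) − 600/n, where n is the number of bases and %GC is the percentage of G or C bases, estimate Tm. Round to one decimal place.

85.2°C

Length n = 25. Base counts: C=10, T=3, G=9, A=3
G+C = 19, so %GC = 19/25 × 100 = 76%
Salt term: 16.6 × (-0.21) = -3.486
GC term: 0.41 × 76 = 31.16; length term: −600/25 = −24
Tm = 81.5 + (-3.486) + 31.16 − 24 = 85.174 → 85.2°C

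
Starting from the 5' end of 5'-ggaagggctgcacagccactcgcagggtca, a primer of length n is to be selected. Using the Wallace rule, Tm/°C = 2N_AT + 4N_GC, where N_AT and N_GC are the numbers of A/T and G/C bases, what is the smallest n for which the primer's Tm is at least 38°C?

First 10 bases: GGAAGGGCTG → Tm = 34°C (< 38°C)
First 11 bases: GGAAGGGCTGC → Tm = 38°C (≥ 38°C)
Each additional base adds 2°C (A/T) or 4°C (G/C), so Tm is non-decreasing in n; n = 11 is the first length to reach 38°C.

n = 11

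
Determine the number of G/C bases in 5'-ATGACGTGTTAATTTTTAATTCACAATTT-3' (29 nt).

6

Counting bases: C=3, A=9, T=14, G=3
Total G or C: 3 + 3 = 6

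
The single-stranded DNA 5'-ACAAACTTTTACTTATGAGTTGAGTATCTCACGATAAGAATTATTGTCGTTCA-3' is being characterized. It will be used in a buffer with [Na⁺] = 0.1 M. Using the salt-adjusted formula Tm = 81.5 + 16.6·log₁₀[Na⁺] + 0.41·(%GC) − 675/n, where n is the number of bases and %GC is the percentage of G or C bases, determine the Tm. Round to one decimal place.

64.5°C

Length n = 53. Base counts: C=8, G=8, A=17, T=20
G+C = 16, so %GC = 16/53 × 100 = 30.189%
Salt term: 16.6 × (-1) = -16.6
GC term: 0.41 × 30.189 = 12.377; length term: −675/53 = −12.736
Tm = 81.5 + (-16.6) + 12.377 − 12.736 = 64.541 → 64.5°C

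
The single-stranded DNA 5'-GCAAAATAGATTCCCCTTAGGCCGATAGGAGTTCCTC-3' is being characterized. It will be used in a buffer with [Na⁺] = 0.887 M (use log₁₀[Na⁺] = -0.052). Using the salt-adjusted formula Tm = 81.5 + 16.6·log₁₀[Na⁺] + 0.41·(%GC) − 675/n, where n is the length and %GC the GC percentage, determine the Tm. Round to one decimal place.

Length n = 37. Base counts: T=9, A=10, C=10, G=8
G+C = 18, so %GC = 18/37 × 100 = 48.649%
Salt term: 16.6 × (-0.052) = -0.863
GC term: 0.41 × 48.649 = 19.946; length term: −675/37 = −18.243
Tm = 81.5 + (-0.863) + 19.946 − 18.243 = 82.34 → 82.3°C

82.3°C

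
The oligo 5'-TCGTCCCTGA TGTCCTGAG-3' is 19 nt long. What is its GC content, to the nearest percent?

Counting bases: G=5, A=2, T=6, C=6
G+C = 5 + 6 = 11 out of 19 bases
%GC = 11/19 × 100 = 57.89% ≈ 58%

58%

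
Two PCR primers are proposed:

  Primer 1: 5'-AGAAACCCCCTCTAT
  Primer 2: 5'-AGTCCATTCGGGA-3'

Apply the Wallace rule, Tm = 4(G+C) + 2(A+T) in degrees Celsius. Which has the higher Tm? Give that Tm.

Primer 1: A+T=8, G+C=7 → Tm = 2(8)+4(7) = 44°C
Primer 2: A+T=6, G+C=7 → Tm = 2(6)+4(7) = 40°C
44°C vs 40°C → primer 1 is higher.

Primer 1, 44°C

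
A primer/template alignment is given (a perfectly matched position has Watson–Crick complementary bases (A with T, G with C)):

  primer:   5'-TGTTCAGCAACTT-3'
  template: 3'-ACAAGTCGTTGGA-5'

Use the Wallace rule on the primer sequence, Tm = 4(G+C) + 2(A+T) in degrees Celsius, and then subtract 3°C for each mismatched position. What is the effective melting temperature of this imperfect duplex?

33°C

Primer base counts: A=3, T=5, G=2, C=3 → A+T=8, G+C=5
Perfect-match Tm = 2(8) + 4(5) = 16 + 20 = 36°C
Mismatches (positions where the bases are not complementary): 1 (at position 12)
Effective Tm = 36 − 1×3 = 36 − 3 = 33°C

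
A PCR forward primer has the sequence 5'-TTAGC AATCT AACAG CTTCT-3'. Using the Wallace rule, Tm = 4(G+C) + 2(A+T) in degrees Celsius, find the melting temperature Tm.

Counting bases: T=7, C=5, A=6, G=2
AT pairs contribute 13, GC pairs contribute 7.
Tm = 2(13) + 4(7) = 26 + 28 = 54°C

54°C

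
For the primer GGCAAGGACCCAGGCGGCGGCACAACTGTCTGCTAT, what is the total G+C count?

23

Counting bases: T=5, A=8, C=11, G=12
Total G or C: 12 + 11 = 23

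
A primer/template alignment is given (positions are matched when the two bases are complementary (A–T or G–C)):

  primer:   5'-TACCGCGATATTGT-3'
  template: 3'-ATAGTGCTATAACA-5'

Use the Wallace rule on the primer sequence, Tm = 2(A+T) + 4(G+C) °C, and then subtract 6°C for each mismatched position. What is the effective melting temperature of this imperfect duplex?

28°C

Primer base counts: A=3, T=5, G=3, C=3 → A+T=8, G+C=6
Perfect-match Tm = 2(8) + 4(6) = 16 + 24 = 40°C
Mismatches (positions where the bases are not complementary): 2 (at positions 3, 5)
Effective Tm = 40 − 2×6 = 40 − 12 = 28°C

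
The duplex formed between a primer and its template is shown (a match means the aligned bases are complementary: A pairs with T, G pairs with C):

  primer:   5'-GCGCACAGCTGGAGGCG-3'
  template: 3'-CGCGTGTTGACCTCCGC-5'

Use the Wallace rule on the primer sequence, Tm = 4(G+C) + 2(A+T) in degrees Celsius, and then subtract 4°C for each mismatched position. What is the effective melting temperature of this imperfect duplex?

56°C

Primer base counts: A=3, T=1, G=8, C=5 → A+T=4, G+C=13
Perfect-match Tm = 2(4) + 4(13) = 8 + 52 = 60°C
Mismatches (positions where the bases are not complementary): 1 (at position 8)
Effective Tm = 60 − 1×4 = 60 − 4 = 56°C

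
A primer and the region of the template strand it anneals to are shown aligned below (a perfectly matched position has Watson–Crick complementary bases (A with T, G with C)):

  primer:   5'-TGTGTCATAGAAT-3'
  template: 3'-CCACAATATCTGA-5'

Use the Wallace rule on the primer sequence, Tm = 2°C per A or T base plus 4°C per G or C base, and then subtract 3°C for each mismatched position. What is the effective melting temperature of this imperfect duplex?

25°C

Primer base counts: A=4, T=5, G=3, C=1 → A+T=9, G+C=4
Perfect-match Tm = 2(9) + 4(4) = 18 + 16 = 34°C
Mismatches (positions where the bases are not complementary): 3 (at positions 1, 6, 12)
Effective Tm = 34 − 3×3 = 34 − 9 = 25°C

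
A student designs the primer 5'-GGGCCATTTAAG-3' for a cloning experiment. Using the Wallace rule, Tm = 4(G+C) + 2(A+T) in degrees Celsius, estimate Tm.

Scanning the sequence gives A=3, C=2, G=4, T=3.
AT pairs contribute 6, GC pairs contribute 6.
Tm = 2(6) + 4(6) = 12 + 24 = 36°C

36°C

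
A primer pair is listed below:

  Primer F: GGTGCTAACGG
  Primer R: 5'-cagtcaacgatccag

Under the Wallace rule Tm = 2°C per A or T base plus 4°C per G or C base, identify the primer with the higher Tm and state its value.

Primer F: A+T=4, G+C=7 → Tm = 2(4)+4(7) = 36°C
Primer R: A+T=7, G+C=8 → Tm = 2(7)+4(8) = 46°C
36°C vs 46°C → primer R is higher.

Primer R, 46°C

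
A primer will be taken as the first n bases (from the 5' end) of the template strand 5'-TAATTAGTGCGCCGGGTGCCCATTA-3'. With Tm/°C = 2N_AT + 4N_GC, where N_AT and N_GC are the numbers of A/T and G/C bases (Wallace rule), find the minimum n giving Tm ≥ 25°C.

First 9 bases: TAATTAGTG → Tm = 22°C (< 25°C)
First 10 bases: TAATTAGTGC → Tm = 26°C (≥ 25°C)
Each additional base adds 2°C (A/T) or 4°C (G/C), so Tm is non-decreasing in n; n = 10 is the first length to reach 25°C.

n = 10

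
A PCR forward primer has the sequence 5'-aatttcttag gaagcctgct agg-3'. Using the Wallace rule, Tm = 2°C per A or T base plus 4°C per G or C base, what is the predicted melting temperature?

C=4, A=6, T=7, G=6
So N_AT = 13 and N_GC = 10.
Tm = 2(13) + 4(10) = 26 + 40 = 66°C

66°C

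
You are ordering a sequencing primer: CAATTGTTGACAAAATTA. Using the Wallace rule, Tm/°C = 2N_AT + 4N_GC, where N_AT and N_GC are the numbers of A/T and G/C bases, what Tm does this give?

44°C

Counting bases: T=6, A=8, C=2, G=2
AT pairs contribute 14, GC pairs contribute 4.
Tm = 2(14) + 4(4) = 28 + 16 = 44°C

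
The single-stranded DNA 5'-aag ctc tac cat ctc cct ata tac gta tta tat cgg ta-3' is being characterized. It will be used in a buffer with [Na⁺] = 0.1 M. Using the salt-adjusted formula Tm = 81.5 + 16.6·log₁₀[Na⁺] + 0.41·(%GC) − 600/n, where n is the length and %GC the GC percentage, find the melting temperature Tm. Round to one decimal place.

Length n = 38. T=13, A=11, G=4, C=10
G+C = 14, so %GC = 14/38 × 100 = 36.842%
Salt term: 16.6 × (-1) = -16.6
GC term: 0.41 × 36.842 = 15.105; length term: −600/38 = −15.789
Tm = 81.5 + (-16.6) + 15.105 − 15.789 = 64.216 → 64.2°C

64.2°C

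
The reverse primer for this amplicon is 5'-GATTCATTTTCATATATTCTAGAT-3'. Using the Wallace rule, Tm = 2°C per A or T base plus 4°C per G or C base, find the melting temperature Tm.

58°C

Counting bases: G=2, C=3, A=7, T=12
So N_AT = 19 and N_GC = 5.
Tm = 2(19) + 4(5) = 38 + 20 = 58°C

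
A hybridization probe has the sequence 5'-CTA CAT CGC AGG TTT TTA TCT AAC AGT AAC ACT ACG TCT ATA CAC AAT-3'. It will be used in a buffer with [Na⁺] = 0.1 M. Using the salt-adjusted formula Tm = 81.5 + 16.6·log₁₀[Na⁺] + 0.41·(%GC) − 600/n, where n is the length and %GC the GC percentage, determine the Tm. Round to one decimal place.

Length n = 48. Base counts: G=5, T=15, A=16, C=12
G+C = 17, so %GC = 17/48 × 100 = 35.417%
Salt term: 16.6 × (-1) = -16.6
GC term: 0.41 × 35.417 = 14.521; length term: −600/48 = −12.5
Tm = 81.5 + (-16.6) + 14.521 − 12.5 = 66.921 → 66.9°C

66.9°C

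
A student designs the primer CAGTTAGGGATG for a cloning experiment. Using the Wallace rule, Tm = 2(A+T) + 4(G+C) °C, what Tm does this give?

Scanning the sequence gives G=5, T=3, C=1, A=3.
So N_AT = 6 and N_GC = 6.
Tm = 2(6) + 4(6) = 12 + 24 = 36°C

36°C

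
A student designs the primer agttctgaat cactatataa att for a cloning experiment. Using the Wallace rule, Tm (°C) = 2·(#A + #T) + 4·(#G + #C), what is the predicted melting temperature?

56°C

Base counts: C=3, A=9, G=2, T=9
AT pairs contribute 18, GC pairs contribute 5.
Tm = 4·5 + 2·18 = 20 + 36 = 56°C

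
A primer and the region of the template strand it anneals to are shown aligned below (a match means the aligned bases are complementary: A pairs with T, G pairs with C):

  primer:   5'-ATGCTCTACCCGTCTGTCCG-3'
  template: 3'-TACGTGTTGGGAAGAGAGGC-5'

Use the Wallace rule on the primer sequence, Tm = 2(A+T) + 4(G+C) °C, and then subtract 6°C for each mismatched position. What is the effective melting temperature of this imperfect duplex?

Primer base counts: A=2, T=6, G=4, C=8 → A+T=8, G+C=12
Perfect-match Tm = 2(8) + 4(12) = 16 + 48 = 64°C
Mismatches (positions where the bases are not complementary): 4 (at positions 5, 7, 12, 16)
Effective Tm = 64 − 4×6 = 64 − 24 = 40°C

40°C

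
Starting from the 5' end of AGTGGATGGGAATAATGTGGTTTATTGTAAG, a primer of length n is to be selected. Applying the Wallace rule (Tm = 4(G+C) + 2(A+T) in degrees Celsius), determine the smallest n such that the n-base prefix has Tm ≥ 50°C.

First 17 bases: AGTGGATGGGAATAATG → Tm = 48°C (< 50°C)
First 18 bases: AGTGGATGGGAATAATGT → Tm = 50°C (≥ 50°C)
Each additional base adds 2°C (A/T) or 4°C (G/C), so Tm is non-decreasing in n; n = 18 is the first length to reach 50°C.

n = 18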